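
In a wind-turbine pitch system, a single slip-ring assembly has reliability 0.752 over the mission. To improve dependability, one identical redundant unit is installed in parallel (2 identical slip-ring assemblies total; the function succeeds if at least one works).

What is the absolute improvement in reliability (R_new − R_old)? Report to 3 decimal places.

0.186

R_before = 0.752
R_after = 1 − (1 − 0.752)^2 = 0.938
ΔR = 0.938 − 0.752 = 0.186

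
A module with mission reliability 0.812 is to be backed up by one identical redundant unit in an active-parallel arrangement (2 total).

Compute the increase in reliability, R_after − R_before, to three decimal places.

R_before = 0.812
R_after = 1 − (1 − 0.812)^2 = 0.965
ΔR = 0.965 − 0.812 = 0.153

0.153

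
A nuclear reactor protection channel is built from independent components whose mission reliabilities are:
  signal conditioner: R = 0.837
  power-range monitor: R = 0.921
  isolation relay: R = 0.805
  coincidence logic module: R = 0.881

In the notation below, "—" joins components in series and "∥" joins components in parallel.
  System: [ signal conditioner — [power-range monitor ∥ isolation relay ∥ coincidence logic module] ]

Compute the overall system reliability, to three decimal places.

Parallel (power-range monitor, isolation relay, and coincidence logic module): 1 − (1 − 0.92100)(1 − 0.80500)(1 − 0.88100) = 0.99817
Series (signal conditioner and [0.99817]): 0.83700 × 0.99817 = 0.835

0.835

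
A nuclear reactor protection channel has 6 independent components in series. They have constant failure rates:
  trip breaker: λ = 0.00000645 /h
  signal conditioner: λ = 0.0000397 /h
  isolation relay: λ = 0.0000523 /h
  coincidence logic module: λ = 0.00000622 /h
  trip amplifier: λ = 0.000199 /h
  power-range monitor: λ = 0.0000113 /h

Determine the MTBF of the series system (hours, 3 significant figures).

Series of exponential components: λ_sys = Σ λ_i
λ_sys = 0.00000645 + 0.0000397 + 0.0000523 + 0.00000622 + 0.000199 + 0.0000113 = 3.1497e-04 /h
MTBF = 1 / λ_sys = 3170 h

3170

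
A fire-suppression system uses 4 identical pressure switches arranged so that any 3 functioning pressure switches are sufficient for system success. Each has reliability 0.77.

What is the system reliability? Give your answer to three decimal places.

R = Σ_{i=3}^{4} C(4,i) p^i (1−p)^{4−i} with p = 0.77
C(4,3)·0.77^3·0.23^1 = 0.42001
C(4,4)·0.77^4·0.23^0 = 0.35153
Sum = 0.772

0.772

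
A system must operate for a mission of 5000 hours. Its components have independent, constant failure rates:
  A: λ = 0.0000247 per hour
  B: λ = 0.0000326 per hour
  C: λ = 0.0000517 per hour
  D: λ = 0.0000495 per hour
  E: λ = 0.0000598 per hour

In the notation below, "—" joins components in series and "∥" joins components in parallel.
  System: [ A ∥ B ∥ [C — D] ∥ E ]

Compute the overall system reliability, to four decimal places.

0.9982

R(A) = exp(−0.0000247 × 5000) = 0.883822
R(B) = exp(−0.0000326 × 5000) = 0.849591
R(C) = exp(−0.0000517 × 5000) = 0.772209
R(D) = exp(−0.0000495 × 5000) = 0.780750
R(E) = exp(−0.0000598 × 5000) = 0.741559
Series (C and D): 0.772209 × 0.780750 = 0.602902
Parallel (A, B, [0.602902], and E): 1 − (1 − 0.883822)(1 − 0.849591)(1 − 0.602902)(1 − 0.741559) = 0.9982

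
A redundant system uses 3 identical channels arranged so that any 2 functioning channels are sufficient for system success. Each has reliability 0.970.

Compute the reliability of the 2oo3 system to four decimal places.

0.9974

R = Σ_{i=2}^{3} C(3,i) p^i (1−p)^{3−i} with p = 0.970
C(3,2)·0.970^2·0.030^1 = 0.084681
C(3,3)·0.970^3·0.030^0 = 0.912673
Sum = 0.9974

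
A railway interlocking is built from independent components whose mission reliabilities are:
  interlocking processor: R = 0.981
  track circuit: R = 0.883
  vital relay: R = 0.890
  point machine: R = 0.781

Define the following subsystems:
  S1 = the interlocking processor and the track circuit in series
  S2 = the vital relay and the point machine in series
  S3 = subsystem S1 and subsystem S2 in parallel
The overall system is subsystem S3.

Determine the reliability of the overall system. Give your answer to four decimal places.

Series (interlocking processor and track circuit): 0.981000 × 0.883000 = 0.866223
Series (vital relay and point machine): 0.890000 × 0.781000 = 0.695090
Parallel ([0.866223] and [0.695090]): 1 − (1 − 0.866223)(1 − 0.695090) = 0.9592

0.9592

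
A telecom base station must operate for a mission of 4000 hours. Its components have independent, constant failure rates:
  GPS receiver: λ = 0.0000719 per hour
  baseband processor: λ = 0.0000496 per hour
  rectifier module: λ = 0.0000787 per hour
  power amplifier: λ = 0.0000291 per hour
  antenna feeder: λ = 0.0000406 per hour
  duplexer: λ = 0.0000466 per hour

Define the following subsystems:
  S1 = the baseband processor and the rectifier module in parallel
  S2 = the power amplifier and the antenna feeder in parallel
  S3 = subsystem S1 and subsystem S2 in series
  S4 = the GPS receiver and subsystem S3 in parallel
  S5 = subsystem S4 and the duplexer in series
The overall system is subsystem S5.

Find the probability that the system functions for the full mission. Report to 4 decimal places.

0.8166

R(GPS receiver) = exp(−0.0000719 × 4000) = 0.750062
R(baseband processor) = exp(−0.0000496 × 4000) = 0.820042
R(rectifier module) = exp(−0.0000787 × 4000) = 0.729935
R(power amplifier) = exp(−0.0000291 × 4000) = 0.890119
R(antenna feeder) = exp(−0.0000406 × 4000) = 0.850101
R(duplexer) = exp(−0.0000466 × 4000) = 0.829942
Parallel (baseband processor and rectifier module): 1 − (1 − 0.820042)(1 − 0.729935) = 0.951400
Parallel (power amplifier and antenna feeder): 1 − (1 − 0.890119)(1 − 0.850101) = 0.983529
Series ([0.951400] and [0.983529]): 0.951400 × 0.983529 = 0.935729
Parallel (GPS receiver and [0.935729]): 1 − (1 − 0.750062)(1 − 0.935729) = 0.983936
Series ([0.983936] and duplexer): 0.983936 × 0.829942 = 0.8166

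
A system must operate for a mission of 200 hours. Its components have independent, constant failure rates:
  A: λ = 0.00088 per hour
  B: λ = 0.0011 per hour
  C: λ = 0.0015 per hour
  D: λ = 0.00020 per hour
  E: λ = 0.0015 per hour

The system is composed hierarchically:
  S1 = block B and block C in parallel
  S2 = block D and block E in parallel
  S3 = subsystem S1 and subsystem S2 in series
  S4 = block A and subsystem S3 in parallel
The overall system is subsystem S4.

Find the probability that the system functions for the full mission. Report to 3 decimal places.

0.990

R(A) = exp(−0.00088 × 200) = 0.83862
R(B) = exp(−0.0011 × 200) = 0.80252
R(C) = exp(−0.0015 × 200) = 0.74082
R(D) = exp(−0.00020 × 200) = 0.96079
R(E) = exp(−0.0015 × 200) = 0.74082
Parallel (B and C): 1 − (1 − 0.80252)(1 − 0.74082) = 0.94882
Parallel (D and E): 1 − (1 − 0.96079)(1 − 0.74082) = 0.98984
Series ([0.94882] and [0.98984]): 0.94882 × 0.98984 = 0.93918
Parallel (A and [0.93918]): 1 − (1 − 0.83862)(1 − 0.93918) = 0.990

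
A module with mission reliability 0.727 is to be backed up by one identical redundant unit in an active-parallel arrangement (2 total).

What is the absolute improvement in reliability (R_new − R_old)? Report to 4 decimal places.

R_before = 0.727
R_after = 1 − (1 − 0.727)^2 = 0.9255
ΔR = 0.9255 − 0.727 = 0.1985

0.1985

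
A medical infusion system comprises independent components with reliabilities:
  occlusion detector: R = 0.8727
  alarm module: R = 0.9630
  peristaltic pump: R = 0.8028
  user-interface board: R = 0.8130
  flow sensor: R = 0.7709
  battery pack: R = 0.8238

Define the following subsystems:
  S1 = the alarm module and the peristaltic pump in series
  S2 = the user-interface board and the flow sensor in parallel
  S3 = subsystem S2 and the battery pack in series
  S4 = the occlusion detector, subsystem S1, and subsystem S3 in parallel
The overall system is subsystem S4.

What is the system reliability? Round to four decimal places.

Series (alarm module and peristaltic pump): 0.963000 × 0.802800 = 0.773096
Parallel (user-interface board and flow sensor): 1 − (1 − 0.813000)(1 − 0.770900) = 0.957158
Series ([0.957158] and battery pack): 0.957158 × 0.823800 = 0.788507
Parallel (occlusion detector, [0.773096], and [0.788507]): 1 − (1 − 0.872700)(1 − 0.773096)(1 − 0.788507) = 0.9939

0.9939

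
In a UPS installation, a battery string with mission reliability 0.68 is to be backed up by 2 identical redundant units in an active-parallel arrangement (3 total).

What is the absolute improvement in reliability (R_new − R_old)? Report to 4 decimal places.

R_before = 0.68
R_after = 1 − (1 − 0.68)^3 = 0.9672
ΔR = 0.9672 − 0.68 = 0.2872

0.2872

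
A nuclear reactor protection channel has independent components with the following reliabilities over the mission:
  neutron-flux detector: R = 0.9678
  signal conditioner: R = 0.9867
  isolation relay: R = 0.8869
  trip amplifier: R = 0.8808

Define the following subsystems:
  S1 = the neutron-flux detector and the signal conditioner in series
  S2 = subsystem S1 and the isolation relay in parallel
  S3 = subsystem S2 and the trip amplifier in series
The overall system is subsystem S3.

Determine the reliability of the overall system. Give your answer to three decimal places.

Series (neutron-flux detector and signal conditioner): 0.96780 × 0.98670 = 0.95493
Parallel ([0.95493] and isolation relay): 1 − (1 − 0.95493)(1 − 0.88690) = 0.99490
Series ([0.99490] and trip amplifier): 0.99490 × 0.88080 = 0.876

0.876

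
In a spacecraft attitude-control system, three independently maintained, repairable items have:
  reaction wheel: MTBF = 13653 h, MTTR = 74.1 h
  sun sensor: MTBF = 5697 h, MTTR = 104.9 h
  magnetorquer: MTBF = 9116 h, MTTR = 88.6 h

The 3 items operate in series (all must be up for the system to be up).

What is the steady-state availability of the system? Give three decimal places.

0.967

A(reaction wheel) = MTBF/(MTBF+MTTR) = 13653/(13653+74.1) = 0.994602
A(sun sensor) = MTBF/(MTBF+MTTR) = 5697/(5697+104.9) = 0.981920
A(magnetorquer) = MTBF/(MTBF+MTTR) = 9116/(9116+88.6) = 0.990374
Series availability: 0.994602 × 0.981920 × 0.990374 = 0.967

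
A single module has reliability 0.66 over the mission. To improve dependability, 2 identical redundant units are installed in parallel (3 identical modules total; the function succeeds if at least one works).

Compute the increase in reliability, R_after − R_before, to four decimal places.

R_before = 0.66
R_after = 1 − (1 − 0.66)^3 = 0.9607
ΔR = 0.9607 − 0.66 = 0.3007

0.3007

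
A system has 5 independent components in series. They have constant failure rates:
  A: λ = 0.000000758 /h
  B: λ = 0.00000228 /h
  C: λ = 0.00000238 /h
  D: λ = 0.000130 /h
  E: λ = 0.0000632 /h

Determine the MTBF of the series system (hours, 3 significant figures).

5030

Series of exponential components: λ_sys = Σ λ_i
λ_sys = 0.000000758 + 0.00000228 + 0.00000238 + 0.000130 + 0.0000632 = 1.9862e-04 /h
MTBF = 1 / λ_sys = 5030 h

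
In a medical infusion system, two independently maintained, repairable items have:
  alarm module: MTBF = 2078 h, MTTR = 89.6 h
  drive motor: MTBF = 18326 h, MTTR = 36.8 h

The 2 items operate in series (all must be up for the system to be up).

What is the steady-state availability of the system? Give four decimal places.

A(alarm module) = MTBF/(MTBF+MTTR) = 2078/(2078+89.6) = 0.958664
A(drive motor) = MTBF/(MTBF+MTTR) = 18326/(18326+36.8) = 0.997996
Series availability: 0.958664 × 0.997996 = 0.9567

0.9567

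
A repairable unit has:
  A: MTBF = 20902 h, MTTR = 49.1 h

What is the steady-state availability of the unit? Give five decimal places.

0.99766

A(A) = MTBF/(MTBF+MTTR) = 20902/(20902+49.1) = 0.99766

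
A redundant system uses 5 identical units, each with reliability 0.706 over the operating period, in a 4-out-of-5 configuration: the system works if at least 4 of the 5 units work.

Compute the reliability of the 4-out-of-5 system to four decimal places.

0.5406

R = Σ_{i=4}^{5} C(5,i) p^i (1−p)^{5−i} with p = 0.706
C(5,4)·0.706^4·0.294^1 = 0.365205
C(5,5)·0.706^5·0.294^0 = 0.175398
Sum = 0.5406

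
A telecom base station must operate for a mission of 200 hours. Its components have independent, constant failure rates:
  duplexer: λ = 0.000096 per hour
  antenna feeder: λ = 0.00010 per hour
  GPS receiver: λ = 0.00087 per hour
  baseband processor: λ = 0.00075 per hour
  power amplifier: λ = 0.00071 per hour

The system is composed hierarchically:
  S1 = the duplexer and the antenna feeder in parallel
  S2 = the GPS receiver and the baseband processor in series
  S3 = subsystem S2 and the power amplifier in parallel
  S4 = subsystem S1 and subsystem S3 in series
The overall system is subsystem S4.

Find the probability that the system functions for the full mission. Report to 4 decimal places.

0.9630

R(duplexer) = exp(−0.000096 × 200) = 0.980983
R(antenna feeder) = exp(−0.00010 × 200) = 0.980199
R(GPS receiver) = exp(−0.00087 × 200) = 0.840297
R(baseband processor) = exp(−0.00075 × 200) = 0.860708
R(power amplifier) = exp(−0.00071 × 200) = 0.867621
Parallel (duplexer and antenna feeder): 1 − (1 − 0.980983)(1 − 0.980199) = 0.999623
Series (GPS receiver and baseband processor): 0.840297 × 0.860708 = 0.723250
Parallel ([0.723250] and power amplifier): 1 − (1 − 0.723250)(1 − 0.867621) = 0.963364
Series ([0.999623] and [0.963364]): 0.999623 × 0.963364 = 0.9630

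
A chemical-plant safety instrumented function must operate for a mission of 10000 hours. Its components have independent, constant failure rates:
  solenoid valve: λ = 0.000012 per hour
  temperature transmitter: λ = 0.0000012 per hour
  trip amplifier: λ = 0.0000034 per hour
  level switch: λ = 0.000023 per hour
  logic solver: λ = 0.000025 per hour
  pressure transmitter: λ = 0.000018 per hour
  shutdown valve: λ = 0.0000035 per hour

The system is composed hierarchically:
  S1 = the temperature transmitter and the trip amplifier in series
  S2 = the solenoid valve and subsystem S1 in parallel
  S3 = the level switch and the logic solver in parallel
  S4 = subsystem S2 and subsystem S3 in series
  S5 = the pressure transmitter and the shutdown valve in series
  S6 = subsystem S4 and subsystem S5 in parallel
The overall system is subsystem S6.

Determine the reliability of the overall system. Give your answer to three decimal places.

0.990

R(solenoid valve) = exp(−0.000012 × 10000) = 0.88692
R(temperature transmitter) = exp(−0.0000012 × 10000) = 0.98807
R(trip amplifier) = exp(−0.0000034 × 10000) = 0.96657
R(level switch) = exp(−0.000023 × 10000) = 0.79453
R(logic solver) = exp(−0.000025 × 10000) = 0.77880
R(pressure transmitter) = exp(−0.000018 × 10000) = 0.83527
R(shutdown valve) = exp(−0.0000035 × 10000) = 0.96561
Series (temperature transmitter and trip amplifier): 0.98807 × 0.96657 = 0.95504
Parallel (solenoid valve and [0.95504]): 1 − (1 − 0.88692)(1 − 0.95504) = 0.99492
Parallel (level switch and logic solver): 1 − (1 − 0.79453)(1 − 0.77880) = 0.95455
Series ([0.99492] and [0.95455]): 0.99492 × 0.95455 = 0.94970
Series (pressure transmitter and shutdown valve): 0.83527 × 0.96561 = 0.80655
Parallel ([0.94970] and [0.80655]): 1 − (1 − 0.94970)(1 − 0.80655) = 0.990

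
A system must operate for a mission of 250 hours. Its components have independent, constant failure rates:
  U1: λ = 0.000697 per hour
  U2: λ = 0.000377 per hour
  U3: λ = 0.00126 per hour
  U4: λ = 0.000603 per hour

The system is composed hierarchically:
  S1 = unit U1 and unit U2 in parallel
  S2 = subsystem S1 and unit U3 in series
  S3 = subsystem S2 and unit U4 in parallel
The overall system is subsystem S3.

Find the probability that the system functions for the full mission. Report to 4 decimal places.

0.9607

R(U1) = exp(−0.000697 × 250) = 0.840087
R(U2) = exp(−0.000377 × 250) = 0.910055
R(U3) = exp(−0.00126 × 250) = 0.729789
R(U4) = exp(−0.000603 × 250) = 0.860063
Parallel (U1 and U2): 1 − (1 − 0.840087)(1 − 0.910055) = 0.985617
Series ([0.985617] and U3): 0.985617 × 0.729789 = 0.719292
Parallel ([0.719292] and U4): 1 − (1 − 0.719292)(1 − 0.860063) = 0.9607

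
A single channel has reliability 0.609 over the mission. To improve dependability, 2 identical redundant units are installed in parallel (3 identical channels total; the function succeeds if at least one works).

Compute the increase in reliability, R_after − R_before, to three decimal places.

R_before = 0.609
R_after = 1 − (1 − 0.609)^3 = 0.940
ΔR = 0.940 − 0.609 = 0.331

0.331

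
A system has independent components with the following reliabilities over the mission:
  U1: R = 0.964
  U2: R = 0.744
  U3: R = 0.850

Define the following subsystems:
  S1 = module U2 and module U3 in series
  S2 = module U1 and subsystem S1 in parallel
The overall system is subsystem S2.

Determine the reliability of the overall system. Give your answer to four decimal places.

Series (U2 and U3): 0.744000 × 0.850000 = 0.632400
Parallel (U1 and [0.632400]): 1 − (1 − 0.964000)(1 − 0.632400) = 0.9868

0.9868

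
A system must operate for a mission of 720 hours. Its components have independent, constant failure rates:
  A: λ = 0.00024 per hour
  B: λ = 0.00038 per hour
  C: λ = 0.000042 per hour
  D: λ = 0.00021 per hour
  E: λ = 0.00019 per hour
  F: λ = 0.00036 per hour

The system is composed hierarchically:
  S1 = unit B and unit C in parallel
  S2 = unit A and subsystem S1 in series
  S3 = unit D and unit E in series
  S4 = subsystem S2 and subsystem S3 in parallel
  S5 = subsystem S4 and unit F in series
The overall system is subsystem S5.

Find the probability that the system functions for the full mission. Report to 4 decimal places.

R(A) = exp(−0.00024 × 720) = 0.841306
R(B) = exp(−0.00038 × 720) = 0.760636
R(C) = exp(−0.000042 × 720) = 0.970213
R(D) = exp(−0.00021 × 720) = 0.859676
R(E) = exp(−0.00019 × 720) = 0.872145
R(F) = exp(−0.00036 × 720) = 0.771669
Parallel (B and C): 1 − (1 − 0.760636)(1 − 0.970213) = 0.992870
Series (A and [0.992870]): 0.841306 × 0.992870 = 0.835307
Series (D and E): 0.859676 × 0.872145 = 0.749762
Parallel ([0.835307] and [0.749762]): 1 − (1 − 0.835307)(1 − 0.749762) = 0.958788
Series ([0.958788] and F): 0.958788 × 0.771669 = 0.7399

0.7399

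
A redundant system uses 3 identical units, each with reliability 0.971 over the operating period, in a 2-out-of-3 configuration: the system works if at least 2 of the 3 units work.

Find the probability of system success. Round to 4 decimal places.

R = Σ_{i=2}^{3} C(3,i) p^i (1−p)^{3−i} with p = 0.971
C(3,2)·0.971^2·0.029^1 = 0.082027
C(3,3)·0.971^3·0.029^0 = 0.915499
Sum = 0.9975

0.9975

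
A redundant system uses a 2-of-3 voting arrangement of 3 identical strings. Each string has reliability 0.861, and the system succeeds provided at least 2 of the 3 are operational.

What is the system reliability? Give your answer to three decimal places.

0.947

R = Σ_{i=2}^{3} C(3,i) p^i (1−p)^{3−i} with p = 0.861
C(3,2)·0.861^2·0.139^1 = 0.30913
C(3,3)·0.861^3·0.139^0 = 0.63828
Sum = 0.947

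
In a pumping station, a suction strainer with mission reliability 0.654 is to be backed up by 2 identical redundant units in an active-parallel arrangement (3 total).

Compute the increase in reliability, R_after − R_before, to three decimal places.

0.305

R_before = 0.654
R_after = 1 − (1 − 0.654)^3 = 0.959
ΔR = 0.959 − 0.654 = 0.305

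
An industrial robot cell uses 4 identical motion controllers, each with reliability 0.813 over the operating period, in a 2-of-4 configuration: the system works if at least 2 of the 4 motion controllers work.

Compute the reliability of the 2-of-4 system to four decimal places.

0.9775

R = Σ_{i=2}^{4} C(4,i) p^i (1−p)^{4−i} with p = 0.813
C(4,2)·0.813^2·0.187^2 = 0.138681
C(4,3)·0.813^3·0.187^1 = 0.401951
C(4,4)·0.813^4·0.187^0 = 0.436880
Sum = 0.9775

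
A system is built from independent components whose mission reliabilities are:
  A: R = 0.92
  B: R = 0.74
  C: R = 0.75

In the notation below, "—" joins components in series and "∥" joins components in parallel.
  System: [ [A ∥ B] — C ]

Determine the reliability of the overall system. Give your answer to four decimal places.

Parallel (A and B): 1 − (1 − 0.920000)(1 − 0.740000) = 0.979200
Series ([0.979200] and C): 0.979200 × 0.750000 = 0.7344

0.7344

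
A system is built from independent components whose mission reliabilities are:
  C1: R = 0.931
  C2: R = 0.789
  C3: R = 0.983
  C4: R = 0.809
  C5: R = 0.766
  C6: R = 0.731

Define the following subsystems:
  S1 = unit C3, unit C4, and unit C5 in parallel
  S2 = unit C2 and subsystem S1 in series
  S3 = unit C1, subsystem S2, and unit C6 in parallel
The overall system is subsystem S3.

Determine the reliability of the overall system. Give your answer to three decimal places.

0.996

Parallel (C3, C4, and C5): 1 − (1 − 0.98300)(1 − 0.80900)(1 − 0.76600) = 0.99924
Series (C2 and [0.99924]): 0.78900 × 0.99924 = 0.78840
Parallel (C1, [0.78840], and C6): 1 − (1 − 0.93100)(1 − 0.78840)(1 − 0.73100) = 0.996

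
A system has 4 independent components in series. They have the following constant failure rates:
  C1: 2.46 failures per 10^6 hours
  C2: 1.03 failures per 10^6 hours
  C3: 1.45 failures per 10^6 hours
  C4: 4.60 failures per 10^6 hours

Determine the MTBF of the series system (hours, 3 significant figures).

105000

Series of exponential components: λ_sys = Σ λ_i
λ_sys = 0.00000246 + 0.00000103 + 0.00000145 + 0.00000460 = 9.5400e-06 /h
MTBF = 1 / λ_sys = 105000 h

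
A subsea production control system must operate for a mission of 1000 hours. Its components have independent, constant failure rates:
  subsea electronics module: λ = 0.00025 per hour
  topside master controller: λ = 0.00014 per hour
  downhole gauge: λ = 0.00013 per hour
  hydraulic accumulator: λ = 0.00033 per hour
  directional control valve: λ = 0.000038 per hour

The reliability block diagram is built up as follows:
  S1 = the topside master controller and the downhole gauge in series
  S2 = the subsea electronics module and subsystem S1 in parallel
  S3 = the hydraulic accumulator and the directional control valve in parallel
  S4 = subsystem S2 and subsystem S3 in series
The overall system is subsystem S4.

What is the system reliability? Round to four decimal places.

R(subsea electronics module) = exp(−0.00025 × 1000) = 0.778801
R(topside master controller) = exp(−0.00014 × 1000) = 0.869358
R(downhole gauge) = exp(−0.00013 × 1000) = 0.878095
R(hydraulic accumulator) = exp(−0.00033 × 1000) = 0.718924
R(directional control valve) = exp(−0.000038 × 1000) = 0.962713
Series (topside master controller and downhole gauge): 0.869358 × 0.878095 = 0.763379
Parallel (subsea electronics module and [0.763379]): 1 − (1 − 0.778801)(1 − 0.763379) = 0.947660
Parallel (hydraulic accumulator and directional control valve): 1 − (1 − 0.718924)(1 − 0.962713) = 0.989520
Series ([0.947660] and [0.989520]): 0.947660 × 0.989520 = 0.9377

0.9377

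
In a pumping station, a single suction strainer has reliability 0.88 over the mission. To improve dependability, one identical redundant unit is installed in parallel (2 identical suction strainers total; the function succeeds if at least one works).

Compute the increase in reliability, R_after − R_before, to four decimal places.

R_before = 0.88
R_after = 1 − (1 − 0.88)^2 = 0.9856
ΔR = 0.9856 − 0.88 = 0.1056

0.1056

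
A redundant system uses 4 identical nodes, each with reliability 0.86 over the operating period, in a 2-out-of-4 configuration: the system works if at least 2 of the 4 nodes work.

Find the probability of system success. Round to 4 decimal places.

0.9902

R = Σ_{i=2}^{4} C(4,i) p^i (1−p)^{4−i} with p = 0.86
C(4,2)·0.86^2·0.14^2 = 0.086977
C(4,3)·0.86^3·0.14^1 = 0.356191
C(4,4)·0.86^4·0.14^0 = 0.547008
Sum = 0.9902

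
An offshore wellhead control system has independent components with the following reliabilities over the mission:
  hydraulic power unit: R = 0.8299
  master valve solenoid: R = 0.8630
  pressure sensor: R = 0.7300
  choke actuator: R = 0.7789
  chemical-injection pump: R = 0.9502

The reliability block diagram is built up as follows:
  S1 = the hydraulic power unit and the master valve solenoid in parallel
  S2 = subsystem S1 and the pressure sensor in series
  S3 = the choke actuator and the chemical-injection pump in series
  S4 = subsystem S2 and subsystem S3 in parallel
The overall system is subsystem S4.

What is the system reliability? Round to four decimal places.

0.9254

Parallel (hydraulic power unit and master valve solenoid): 1 − (1 − 0.829900)(1 − 0.863000) = 0.976696
Series ([0.976696] and pressure sensor): 0.976696 × 0.730000 = 0.712988
Series (choke actuator and chemical-injection pump): 0.778900 × 0.950200 = 0.740111
Parallel ([0.712988] and [0.740111]): 1 − (1 − 0.712988)(1 − 0.740111) = 0.9254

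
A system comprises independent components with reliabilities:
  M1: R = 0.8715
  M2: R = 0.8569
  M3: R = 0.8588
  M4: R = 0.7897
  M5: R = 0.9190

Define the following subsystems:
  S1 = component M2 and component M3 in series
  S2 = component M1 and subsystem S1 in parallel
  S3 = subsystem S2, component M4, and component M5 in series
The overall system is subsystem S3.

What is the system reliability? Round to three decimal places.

0.701

Series (M2 and M3): 0.85690 × 0.85880 = 0.73591
Parallel (M1 and [0.73591]): 1 − (1 − 0.87150)(1 − 0.73591) = 0.96606
Series ([0.96606], M4, and M5): 0.96606 × 0.78970 × 0.91900 = 0.701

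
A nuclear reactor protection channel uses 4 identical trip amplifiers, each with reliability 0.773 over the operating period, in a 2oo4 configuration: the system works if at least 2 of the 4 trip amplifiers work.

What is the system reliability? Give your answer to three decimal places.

0.961

R = Σ_{i=2}^{4} C(4,i) p^i (1−p)^{4−i} with p = 0.773
C(4,2)·0.773^2·0.227^2 = 0.18474
C(4,3)·0.773^3·0.227^1 = 0.41940
C(4,4)·0.773^4·0.227^0 = 0.35704
Sum = 0.961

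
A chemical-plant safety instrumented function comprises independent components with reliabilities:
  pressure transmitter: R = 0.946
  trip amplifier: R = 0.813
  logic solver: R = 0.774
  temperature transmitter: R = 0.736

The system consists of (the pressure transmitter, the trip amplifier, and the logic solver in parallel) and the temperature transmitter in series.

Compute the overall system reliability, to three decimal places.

Parallel (pressure transmitter, trip amplifier, and logic solver): 1 − (1 − 0.94600)(1 − 0.81300)(1 − 0.77400) = 0.99772
Series ([0.99772] and temperature transmitter): 0.99772 × 0.73600 = 0.734

0.734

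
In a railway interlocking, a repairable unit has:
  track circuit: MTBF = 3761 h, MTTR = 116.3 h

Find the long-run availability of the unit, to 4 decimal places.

0.9700

A(track circuit) = MTBF/(MTBF+MTTR) = 3761/(3761+116.3) = 0.9700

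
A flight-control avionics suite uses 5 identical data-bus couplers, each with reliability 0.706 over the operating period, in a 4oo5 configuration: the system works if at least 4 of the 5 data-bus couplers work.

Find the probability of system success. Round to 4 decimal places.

R = Σ_{i=4}^{5} C(5,i) p^i (1−p)^{5−i} with p = 0.706
C(5,4)·0.706^4·0.294^1 = 0.365205
C(5,5)·0.706^5·0.294^0 = 0.175398
Sum = 0.5406

0.5406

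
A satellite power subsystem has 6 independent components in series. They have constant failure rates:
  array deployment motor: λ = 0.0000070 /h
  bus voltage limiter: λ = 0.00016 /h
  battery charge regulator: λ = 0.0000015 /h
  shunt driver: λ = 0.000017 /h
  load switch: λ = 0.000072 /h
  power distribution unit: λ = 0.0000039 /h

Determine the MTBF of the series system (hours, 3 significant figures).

3830

Series of exponential components: λ_sys = Σ λ_i
λ_sys = 0.0000070 + 0.00016 + 0.0000015 + 0.000017 + 0.000072 + 0.0000039 = 2.6140e-04 /h
MTBF = 1 / λ_sys = 3830 h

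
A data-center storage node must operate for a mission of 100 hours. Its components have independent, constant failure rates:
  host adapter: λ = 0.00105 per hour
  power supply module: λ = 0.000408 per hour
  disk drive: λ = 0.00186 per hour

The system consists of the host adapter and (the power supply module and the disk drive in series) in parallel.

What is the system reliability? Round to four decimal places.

R(host adapter) = exp(−0.00105 × 100) = 0.900325
R(power supply module) = exp(−0.000408 × 100) = 0.960021
R(disk drive) = exp(−0.00186 × 100) = 0.830274
Series (power supply module and disk drive): 0.960021 × 0.830274 = 0.797080
Parallel (host adapter and [0.797080]): 1 − (1 − 0.900325)(1 − 0.797080) = 0.9798

0.9798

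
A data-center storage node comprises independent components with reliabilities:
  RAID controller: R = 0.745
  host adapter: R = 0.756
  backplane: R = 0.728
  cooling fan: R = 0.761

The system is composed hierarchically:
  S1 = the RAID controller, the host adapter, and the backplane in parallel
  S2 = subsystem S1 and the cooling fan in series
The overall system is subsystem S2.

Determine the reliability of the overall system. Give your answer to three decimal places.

Parallel (RAID controller, host adapter, and backplane): 1 − (1 − 0.74500)(1 − 0.75600)(1 − 0.72800) = 0.98308
Series ([0.98308] and cooling fan): 0.98308 × 0.76100 = 0.748

0.748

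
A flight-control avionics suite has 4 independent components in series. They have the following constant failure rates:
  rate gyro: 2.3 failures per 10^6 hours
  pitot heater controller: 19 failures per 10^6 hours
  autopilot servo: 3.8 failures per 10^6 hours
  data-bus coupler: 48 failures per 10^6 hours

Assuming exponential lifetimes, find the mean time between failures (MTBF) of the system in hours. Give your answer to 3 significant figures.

Series of exponential components: λ_sys = Σ λ_i
λ_sys = 0.0000023 + 0.000019 + 0.0000038 + 0.000048 = 7.3100e-05 /h
MTBF = 1 / λ_sys = 13700 h

13700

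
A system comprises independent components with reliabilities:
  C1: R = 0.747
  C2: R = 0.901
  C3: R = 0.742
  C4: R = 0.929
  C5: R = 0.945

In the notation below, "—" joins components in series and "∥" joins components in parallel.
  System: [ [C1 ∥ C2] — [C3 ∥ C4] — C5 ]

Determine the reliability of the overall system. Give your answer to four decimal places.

0.9045

Parallel (C1 and C2): 1 − (1 − 0.747000)(1 − 0.901000) = 0.974953
Parallel (C3 and C4): 1 − (1 − 0.742000)(1 − 0.929000) = 0.981682
Series ([0.974953], [0.981682], and C5): 0.974953 × 0.981682 × 0.945000 = 0.9045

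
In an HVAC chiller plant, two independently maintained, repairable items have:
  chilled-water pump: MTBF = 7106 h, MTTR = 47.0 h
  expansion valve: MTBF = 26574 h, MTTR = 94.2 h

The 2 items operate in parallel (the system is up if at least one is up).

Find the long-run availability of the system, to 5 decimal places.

0.99998

A(chilled-water pump) = MTBF/(MTBF+MTTR) = 7106/(7106+47.0) = 0.993429
A(expansion valve) = MTBF/(MTBF+MTTR) = 26574/(26574+94.2) = 0.996468
Parallel availability: 1 − (1 − 0.993429)(1 − 0.996468) = 0.99998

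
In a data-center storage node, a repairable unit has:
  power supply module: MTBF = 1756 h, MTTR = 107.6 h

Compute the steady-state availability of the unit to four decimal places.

A(power supply module) = MTBF/(MTBF+MTTR) = 1756/(1756+107.6) = 0.9423

0.9423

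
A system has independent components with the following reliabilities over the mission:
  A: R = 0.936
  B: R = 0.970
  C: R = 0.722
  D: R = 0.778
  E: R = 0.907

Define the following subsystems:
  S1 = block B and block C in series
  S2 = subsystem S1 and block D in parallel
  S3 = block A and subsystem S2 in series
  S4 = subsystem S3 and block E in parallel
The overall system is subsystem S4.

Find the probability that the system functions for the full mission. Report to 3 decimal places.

Series (B and C): 0.97000 × 0.72200 = 0.70034
Parallel ([0.70034] and D): 1 − (1 − 0.70034)(1 − 0.77800) = 0.93348
Series (A and [0.93348]): 0.93600 × 0.93348 = 0.87374
Parallel ([0.87374] and E): 1 − (1 − 0.87374)(1 − 0.90700) = 0.988

0.988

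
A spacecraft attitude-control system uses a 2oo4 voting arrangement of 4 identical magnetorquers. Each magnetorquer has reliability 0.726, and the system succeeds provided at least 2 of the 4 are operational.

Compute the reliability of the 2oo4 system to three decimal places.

R = Σ_{i=2}^{4} C(4,i) p^i (1−p)^{4−i} with p = 0.726
C(4,2)·0.726^2·0.274^2 = 0.23742
C(4,3)·0.726^3·0.274^1 = 0.41939
C(4,4)·0.726^4·0.274^0 = 0.27781
Sum = 0.935

0.935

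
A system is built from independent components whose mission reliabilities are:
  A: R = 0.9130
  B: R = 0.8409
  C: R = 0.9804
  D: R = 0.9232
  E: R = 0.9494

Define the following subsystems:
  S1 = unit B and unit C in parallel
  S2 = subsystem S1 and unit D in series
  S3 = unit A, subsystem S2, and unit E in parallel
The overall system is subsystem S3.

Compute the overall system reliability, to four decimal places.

0.9996

Parallel (B and C): 1 − (1 − 0.840900)(1 − 0.980400) = 0.996882
Series ([0.996882] and D): 0.996882 × 0.923200 = 0.920321
Parallel (A, [0.920321], and E): 1 − (1 − 0.913000)(1 − 0.920321)(1 − 0.949400) = 0.9996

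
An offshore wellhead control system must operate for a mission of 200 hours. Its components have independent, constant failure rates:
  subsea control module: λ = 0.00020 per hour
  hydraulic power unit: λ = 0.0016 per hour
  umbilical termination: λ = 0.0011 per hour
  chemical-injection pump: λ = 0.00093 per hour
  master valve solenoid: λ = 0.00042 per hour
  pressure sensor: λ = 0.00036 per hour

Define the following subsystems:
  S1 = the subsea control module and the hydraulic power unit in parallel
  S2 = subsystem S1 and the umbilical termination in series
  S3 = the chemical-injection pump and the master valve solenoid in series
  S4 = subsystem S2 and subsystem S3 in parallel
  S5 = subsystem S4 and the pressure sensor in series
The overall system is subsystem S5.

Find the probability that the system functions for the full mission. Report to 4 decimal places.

R(subsea control module) = exp(−0.00020 × 200) = 0.960789
R(hydraulic power unit) = exp(−0.0016 × 200) = 0.726149
R(umbilical termination) = exp(−0.0011 × 200) = 0.802519
R(chemical-injection pump) = exp(−0.00093 × 200) = 0.830274
R(master valve solenoid) = exp(−0.00042 × 200) = 0.919431
R(pressure sensor) = exp(−0.00036 × 200) = 0.930531
Parallel (subsea control module and hydraulic power unit): 1 − (1 − 0.960789)(1 − 0.726149) = 0.989262
Series ([0.989262] and umbilical termination): 0.989262 × 0.802519 = 0.793902
Series (chemical-injection pump and master valve solenoid): 0.830274 × 0.919431 = 0.763380
Parallel ([0.793902] and [0.763380]): 1 − (1 − 0.793902)(1 − 0.763380) = 0.951233
Series ([0.951233] and pressure sensor): 0.951233 × 0.930531 = 0.8852

0.8852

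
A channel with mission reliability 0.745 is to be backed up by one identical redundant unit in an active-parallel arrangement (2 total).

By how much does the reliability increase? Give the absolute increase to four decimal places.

R_before = 0.745
R_after = 1 − (1 − 0.745)^2 = 0.9350
ΔR = 0.9350 − 0.745 = 0.1900

0.1900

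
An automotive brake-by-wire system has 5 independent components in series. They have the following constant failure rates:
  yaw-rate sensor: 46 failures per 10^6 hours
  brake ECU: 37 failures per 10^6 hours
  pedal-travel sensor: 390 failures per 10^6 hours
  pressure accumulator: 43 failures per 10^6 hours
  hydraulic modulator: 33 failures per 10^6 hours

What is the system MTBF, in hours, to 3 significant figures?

1820

Series of exponential components: λ_sys = Σ λ_i
λ_sys = 0.000046 + 0.000037 + 0.00039 + 0.000043 + 0.000033 = 5.4900e-04 /h
MTBF = 1 / λ_sys = 1820 h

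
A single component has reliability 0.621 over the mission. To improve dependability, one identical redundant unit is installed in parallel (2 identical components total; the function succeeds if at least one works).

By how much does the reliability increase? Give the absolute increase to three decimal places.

R_before = 0.621
R_after = 1 − (1 − 0.621)^2 = 0.856
ΔR = 0.856 − 0.621 = 0.235

0.235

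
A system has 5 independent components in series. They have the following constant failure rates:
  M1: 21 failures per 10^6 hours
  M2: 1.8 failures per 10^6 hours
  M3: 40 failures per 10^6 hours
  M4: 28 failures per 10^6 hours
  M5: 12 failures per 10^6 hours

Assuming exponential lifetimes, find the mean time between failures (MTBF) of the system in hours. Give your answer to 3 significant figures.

Series of exponential components: λ_sys = Σ λ_i
λ_sys = 0.000021 + 0.0000018 + 0.000040 + 0.000028 + 0.000012 = 1.0280e-04 /h
MTBF = 1 / λ_sys = 9730 h

9730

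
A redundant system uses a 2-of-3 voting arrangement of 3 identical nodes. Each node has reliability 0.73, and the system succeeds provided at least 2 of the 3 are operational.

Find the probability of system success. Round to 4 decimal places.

0.8207

R = Σ_{i=2}^{3} C(3,i) p^i (1−p)^{3−i} with p = 0.73
C(3,2)·0.73^2·0.27^1 = 0.431649
C(3,3)·0.73^3·0.27^0 = 0.389017
Sum = 0.8207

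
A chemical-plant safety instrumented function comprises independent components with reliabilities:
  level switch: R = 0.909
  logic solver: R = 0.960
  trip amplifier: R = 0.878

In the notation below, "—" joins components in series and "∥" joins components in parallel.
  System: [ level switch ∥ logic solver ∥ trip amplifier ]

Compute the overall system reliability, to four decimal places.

Parallel (level switch, logic solver, and trip amplifier): 1 − (1 − 0.909000)(1 − 0.960000)(1 − 0.878000) = 0.9996

0.9996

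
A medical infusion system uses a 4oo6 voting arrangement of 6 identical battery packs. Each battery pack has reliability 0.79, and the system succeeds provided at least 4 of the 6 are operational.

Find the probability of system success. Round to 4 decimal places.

0.8885

R = Σ_{i=4}^{6} C(6,i) p^i (1−p)^{6−i} with p = 0.79
C(6,4)·0.79^4·0.21^2 = 0.257655
C(6,5)·0.79^5·0.21^1 = 0.387709
C(6,6)·0.79^6·0.21^0 = 0.243087
Sum = 0.8885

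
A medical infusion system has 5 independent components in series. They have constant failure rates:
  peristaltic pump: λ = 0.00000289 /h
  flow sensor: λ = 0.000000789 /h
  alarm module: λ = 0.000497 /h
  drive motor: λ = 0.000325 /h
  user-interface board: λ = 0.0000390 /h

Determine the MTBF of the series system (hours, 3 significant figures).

Series of exponential components: λ_sys = Σ λ_i
λ_sys = 0.00000289 + 0.000000789 + 0.000497 + 0.000325 + 0.0000390 = 8.6468e-04 /h
MTBF = 1 / λ_sys = 1160 h

1160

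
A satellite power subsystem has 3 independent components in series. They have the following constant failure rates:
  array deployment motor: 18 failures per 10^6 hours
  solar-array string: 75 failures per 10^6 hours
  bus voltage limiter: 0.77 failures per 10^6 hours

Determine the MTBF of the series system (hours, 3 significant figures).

10700

Series of exponential components: λ_sys = Σ λ_i
λ_sys = 0.000018 + 0.000075 + 0.00000077 = 9.3770e-05 /h
MTBF = 1 / λ_sys = 10700 h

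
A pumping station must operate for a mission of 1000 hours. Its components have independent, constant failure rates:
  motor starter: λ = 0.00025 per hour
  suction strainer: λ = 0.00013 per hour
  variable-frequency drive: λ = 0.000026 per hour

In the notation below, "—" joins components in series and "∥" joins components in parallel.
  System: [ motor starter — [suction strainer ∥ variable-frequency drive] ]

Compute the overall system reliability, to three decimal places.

0.776

R(motor starter) = exp(−0.00025 × 1000) = 0.77880
R(suction strainer) = exp(−0.00013 × 1000) = 0.87810
R(variable-frequency drive) = exp(−0.000026 × 1000) = 0.97434
Parallel (suction strainer and variable-frequency drive): 1 − (1 − 0.87810)(1 − 0.97434) = 0.99687
Series (motor starter and [0.99687]): 0.77880 × 0.99687 = 0.776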